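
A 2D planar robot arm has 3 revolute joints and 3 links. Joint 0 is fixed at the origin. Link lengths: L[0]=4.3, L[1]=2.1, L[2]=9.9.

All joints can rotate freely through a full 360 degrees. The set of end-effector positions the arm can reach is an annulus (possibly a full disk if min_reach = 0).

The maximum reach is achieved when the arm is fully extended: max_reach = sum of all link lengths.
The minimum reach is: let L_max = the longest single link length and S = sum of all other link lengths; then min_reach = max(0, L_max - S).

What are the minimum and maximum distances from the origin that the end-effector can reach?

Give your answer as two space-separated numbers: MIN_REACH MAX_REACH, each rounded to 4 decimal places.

Link lengths: [4.3, 2.1, 9.9]
max_reach = 4.3 + 2.1 + 9.9 = 16.3
L_max = max([4.3, 2.1, 9.9]) = 9.9
S (sum of others) = 16.3 - 9.9 = 6.4
min_reach = max(0, 9.9 - 6.4) = max(0, 3.5) = 3.5

Answer: 3.5000 16.3000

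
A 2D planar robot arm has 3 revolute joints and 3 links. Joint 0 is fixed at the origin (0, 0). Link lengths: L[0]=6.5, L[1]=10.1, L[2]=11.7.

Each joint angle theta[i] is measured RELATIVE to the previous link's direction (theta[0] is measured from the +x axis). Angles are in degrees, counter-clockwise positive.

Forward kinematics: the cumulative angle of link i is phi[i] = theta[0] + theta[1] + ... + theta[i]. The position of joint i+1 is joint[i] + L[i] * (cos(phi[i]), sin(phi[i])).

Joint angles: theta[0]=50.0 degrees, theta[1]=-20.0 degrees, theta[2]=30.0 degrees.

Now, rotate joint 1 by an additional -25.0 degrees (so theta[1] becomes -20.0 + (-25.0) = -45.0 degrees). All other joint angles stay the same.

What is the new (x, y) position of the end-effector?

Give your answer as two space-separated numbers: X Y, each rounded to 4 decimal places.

joint[0] = (0.0000, 0.0000)  (base)
link 0: phi[0] = 50 = 50 deg
  cos(50 deg) = 0.6428, sin(50 deg) = 0.7660
  joint[1] = (0.0000, 0.0000) + 6.5 * (0.6428, 0.7660) = (0.0000 + 4.1781, 0.0000 + 4.9793) = (4.1781, 4.9793)
link 1: phi[1] = 50 + -45 = 5 deg
  cos(5 deg) = 0.9962, sin(5 deg) = 0.0872
  joint[2] = (4.1781, 4.9793) + 10.1 * (0.9962, 0.0872) = (4.1781 + 10.0616, 4.9793 + 0.8803) = (14.2397, 5.8596)
link 2: phi[2] = 50 + -45 + 30 = 35 deg
  cos(35 deg) = 0.8192, sin(35 deg) = 0.5736
  joint[3] = (14.2397, 5.8596) + 11.7 * (0.8192, 0.5736) = (14.2397 + 9.5841, 5.8596 + 6.7108) = (23.8238, 12.5704)
End effector: (23.8238, 12.5704)

Answer: 23.8238 12.5704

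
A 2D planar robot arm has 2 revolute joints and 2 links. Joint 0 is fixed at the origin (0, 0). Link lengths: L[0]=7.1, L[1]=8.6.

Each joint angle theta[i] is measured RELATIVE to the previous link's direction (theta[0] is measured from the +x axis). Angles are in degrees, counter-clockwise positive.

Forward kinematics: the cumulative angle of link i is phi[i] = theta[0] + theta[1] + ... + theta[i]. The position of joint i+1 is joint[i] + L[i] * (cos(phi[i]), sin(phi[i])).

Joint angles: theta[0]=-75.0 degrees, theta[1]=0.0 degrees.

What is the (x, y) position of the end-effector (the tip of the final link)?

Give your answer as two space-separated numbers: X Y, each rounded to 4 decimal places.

Answer: 4.0635 -15.1650

Derivation:
joint[0] = (0.0000, 0.0000)  (base)
link 0: phi[0] = -75 = -75 deg
  cos(-75 deg) = 0.2588, sin(-75 deg) = -0.9659
  joint[1] = (0.0000, 0.0000) + 7.1 * (0.2588, -0.9659) = (0.0000 + 1.8376, 0.0000 + -6.8581) = (1.8376, -6.8581)
link 1: phi[1] = -75 + 0 = -75 deg
  cos(-75 deg) = 0.2588, sin(-75 deg) = -0.9659
  joint[2] = (1.8376, -6.8581) + 8.6 * (0.2588, -0.9659) = (1.8376 + 2.2258, -6.8581 + -8.3070) = (4.0635, -15.1650)
End effector: (4.0635, -15.1650)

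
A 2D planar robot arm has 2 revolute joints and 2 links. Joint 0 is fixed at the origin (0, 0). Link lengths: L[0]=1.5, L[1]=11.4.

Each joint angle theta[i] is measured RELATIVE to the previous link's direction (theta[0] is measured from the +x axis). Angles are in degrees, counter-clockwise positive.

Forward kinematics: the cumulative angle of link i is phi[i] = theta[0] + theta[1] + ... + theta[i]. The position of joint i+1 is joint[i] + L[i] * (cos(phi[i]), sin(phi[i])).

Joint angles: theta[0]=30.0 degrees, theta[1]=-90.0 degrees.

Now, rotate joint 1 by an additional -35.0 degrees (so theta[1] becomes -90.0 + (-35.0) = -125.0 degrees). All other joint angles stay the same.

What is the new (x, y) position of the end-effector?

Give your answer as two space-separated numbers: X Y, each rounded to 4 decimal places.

joint[0] = (0.0000, 0.0000)  (base)
link 0: phi[0] = 30 = 30 deg
  cos(30 deg) = 0.8660, sin(30 deg) = 0.5000
  joint[1] = (0.0000, 0.0000) + 1.5 * (0.8660, 0.5000) = (0.0000 + 1.2990, 0.0000 + 0.7500) = (1.2990, 0.7500)
link 1: phi[1] = 30 + -125 = -95 deg
  cos(-95 deg) = -0.0872, sin(-95 deg) = -0.9962
  joint[2] = (1.2990, 0.7500) + 11.4 * (-0.0872, -0.9962) = (1.2990 + -0.9936, 0.7500 + -11.3566) = (0.3055, -10.6066)
End effector: (0.3055, -10.6066)

Answer: 0.3055 -10.6066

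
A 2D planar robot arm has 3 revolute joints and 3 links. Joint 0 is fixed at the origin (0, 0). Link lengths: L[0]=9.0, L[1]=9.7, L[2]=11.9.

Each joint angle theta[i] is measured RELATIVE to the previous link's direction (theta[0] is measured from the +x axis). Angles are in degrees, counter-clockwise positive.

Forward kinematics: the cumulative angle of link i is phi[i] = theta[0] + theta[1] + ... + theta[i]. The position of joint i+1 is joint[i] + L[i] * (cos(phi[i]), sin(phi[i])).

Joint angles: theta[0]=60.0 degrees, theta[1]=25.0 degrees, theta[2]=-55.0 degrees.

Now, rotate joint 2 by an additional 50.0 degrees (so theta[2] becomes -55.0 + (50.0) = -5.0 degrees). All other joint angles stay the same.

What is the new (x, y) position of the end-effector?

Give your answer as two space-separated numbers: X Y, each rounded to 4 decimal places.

Answer: 7.4118 29.1765

Derivation:
joint[0] = (0.0000, 0.0000)  (base)
link 0: phi[0] = 60 = 60 deg
  cos(60 deg) = 0.5000, sin(60 deg) = 0.8660
  joint[1] = (0.0000, 0.0000) + 9 * (0.5000, 0.8660) = (0.0000 + 4.5000, 0.0000 + 7.7942) = (4.5000, 7.7942)
link 1: phi[1] = 60 + 25 = 85 deg
  cos(85 deg) = 0.0872, sin(85 deg) = 0.9962
  joint[2] = (4.5000, 7.7942) + 9.7 * (0.0872, 0.9962) = (4.5000 + 0.8454, 7.7942 + 9.6631) = (5.3454, 17.4573)
link 2: phi[2] = 60 + 25 + -5 = 80 deg
  cos(80 deg) = 0.1736, sin(80 deg) = 0.9848
  joint[3] = (5.3454, 17.4573) + 11.9 * (0.1736, 0.9848) = (5.3454 + 2.0664, 17.4573 + 11.7192) = (7.4118, 29.1765)
End effector: (7.4118, 29.1765)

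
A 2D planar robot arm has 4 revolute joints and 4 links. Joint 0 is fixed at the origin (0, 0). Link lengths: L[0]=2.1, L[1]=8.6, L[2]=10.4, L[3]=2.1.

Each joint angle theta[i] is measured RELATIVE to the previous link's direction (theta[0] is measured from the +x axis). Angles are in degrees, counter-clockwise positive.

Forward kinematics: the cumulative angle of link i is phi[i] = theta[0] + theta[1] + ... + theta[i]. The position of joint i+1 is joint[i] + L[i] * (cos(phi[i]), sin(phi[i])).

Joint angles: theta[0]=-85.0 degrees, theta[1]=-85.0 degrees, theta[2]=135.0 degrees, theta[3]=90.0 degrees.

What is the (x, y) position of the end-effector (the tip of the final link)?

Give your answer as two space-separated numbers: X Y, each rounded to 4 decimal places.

Answer: 1.4374 -7.8304

Derivation:
joint[0] = (0.0000, 0.0000)  (base)
link 0: phi[0] = -85 = -85 deg
  cos(-85 deg) = 0.0872, sin(-85 deg) = -0.9962
  joint[1] = (0.0000, 0.0000) + 2.1 * (0.0872, -0.9962) = (0.0000 + 0.1830, 0.0000 + -2.0920) = (0.1830, -2.0920)
link 1: phi[1] = -85 + -85 = -170 deg
  cos(-170 deg) = -0.9848, sin(-170 deg) = -0.1736
  joint[2] = (0.1830, -2.0920) + 8.6 * (-0.9848, -0.1736) = (0.1830 + -8.4693, -2.0920 + -1.4934) = (-8.2863, -3.5854)
link 2: phi[2] = -85 + -85 + 135 = -35 deg
  cos(-35 deg) = 0.8192, sin(-35 deg) = -0.5736
  joint[3] = (-8.2863, -3.5854) + 10.4 * (0.8192, -0.5736) = (-8.2863 + 8.5192, -3.5854 + -5.9652) = (0.2329, -9.5506)
link 3: phi[3] = -85 + -85 + 135 + 90 = 55 deg
  cos(55 deg) = 0.5736, sin(55 deg) = 0.8192
  joint[4] = (0.2329, -9.5506) + 2.1 * (0.5736, 0.8192) = (0.2329 + 1.2045, -9.5506 + 1.7202) = (1.4374, -7.8304)
End effector: (1.4374, -7.8304)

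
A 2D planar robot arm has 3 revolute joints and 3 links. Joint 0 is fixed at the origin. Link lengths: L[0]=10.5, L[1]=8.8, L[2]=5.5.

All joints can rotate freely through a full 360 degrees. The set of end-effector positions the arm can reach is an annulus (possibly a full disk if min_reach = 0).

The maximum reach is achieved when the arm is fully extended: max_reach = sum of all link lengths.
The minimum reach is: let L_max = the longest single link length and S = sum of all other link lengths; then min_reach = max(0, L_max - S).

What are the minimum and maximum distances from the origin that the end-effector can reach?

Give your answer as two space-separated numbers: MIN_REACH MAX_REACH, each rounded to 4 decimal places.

Link lengths: [10.5, 8.8, 5.5]
max_reach = 10.5 + 8.8 + 5.5 = 24.8
L_max = max([10.5, 8.8, 5.5]) = 10.5
S (sum of others) = 24.8 - 10.5 = 14.3
min_reach = max(0, 10.5 - 14.3) = max(0, -3.8) = 0

Answer: 0.0000 24.8000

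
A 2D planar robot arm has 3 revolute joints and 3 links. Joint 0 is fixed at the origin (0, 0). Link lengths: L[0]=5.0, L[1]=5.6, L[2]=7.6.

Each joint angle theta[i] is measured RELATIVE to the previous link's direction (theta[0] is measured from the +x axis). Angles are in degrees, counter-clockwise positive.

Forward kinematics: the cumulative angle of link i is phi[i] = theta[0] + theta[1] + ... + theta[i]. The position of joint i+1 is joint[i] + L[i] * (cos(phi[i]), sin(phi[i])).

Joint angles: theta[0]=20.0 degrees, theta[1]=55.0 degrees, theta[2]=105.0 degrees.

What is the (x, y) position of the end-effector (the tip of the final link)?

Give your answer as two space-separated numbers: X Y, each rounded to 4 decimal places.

joint[0] = (0.0000, 0.0000)  (base)
link 0: phi[0] = 20 = 20 deg
  cos(20 deg) = 0.9397, sin(20 deg) = 0.3420
  joint[1] = (0.0000, 0.0000) + 5 * (0.9397, 0.3420) = (0.0000 + 4.6985, 0.0000 + 1.7101) = (4.6985, 1.7101)
link 1: phi[1] = 20 + 55 = 75 deg
  cos(75 deg) = 0.2588, sin(75 deg) = 0.9659
  joint[2] = (4.6985, 1.7101) + 5.6 * (0.2588, 0.9659) = (4.6985 + 1.4494, 1.7101 + 5.4092) = (6.1478, 7.1193)
link 2: phi[2] = 20 + 55 + 105 = 180 deg
  cos(180 deg) = -1.0000, sin(180 deg) = 0.0000
  joint[3] = (6.1478, 7.1193) + 7.6 * (-1.0000, 0.0000) = (6.1478 + -7.6000, 7.1193 + 0.0000) = (-1.4522, 7.1193)
End effector: (-1.4522, 7.1193)

Answer: -1.4522 7.1193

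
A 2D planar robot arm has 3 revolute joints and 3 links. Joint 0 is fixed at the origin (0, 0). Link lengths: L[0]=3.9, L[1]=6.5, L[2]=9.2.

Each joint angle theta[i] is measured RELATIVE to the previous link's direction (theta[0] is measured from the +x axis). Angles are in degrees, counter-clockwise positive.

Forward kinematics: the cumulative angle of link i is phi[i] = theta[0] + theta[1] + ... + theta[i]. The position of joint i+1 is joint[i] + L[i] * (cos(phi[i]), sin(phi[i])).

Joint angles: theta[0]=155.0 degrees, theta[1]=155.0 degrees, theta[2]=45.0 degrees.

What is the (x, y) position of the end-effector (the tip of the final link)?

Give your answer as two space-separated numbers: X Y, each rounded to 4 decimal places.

Answer: 9.8085 -4.1329

Derivation:
joint[0] = (0.0000, 0.0000)  (base)
link 0: phi[0] = 155 = 155 deg
  cos(155 deg) = -0.9063, sin(155 deg) = 0.4226
  joint[1] = (0.0000, 0.0000) + 3.9 * (-0.9063, 0.4226) = (0.0000 + -3.5346, 0.0000 + 1.6482) = (-3.5346, 1.6482)
link 1: phi[1] = 155 + 155 = 310 deg
  cos(310 deg) = 0.6428, sin(310 deg) = -0.7660
  joint[2] = (-3.5346, 1.6482) + 6.5 * (0.6428, -0.7660) = (-3.5346 + 4.1781, 1.6482 + -4.9793) = (0.6435, -3.3311)
link 2: phi[2] = 155 + 155 + 45 = 355 deg
  cos(355 deg) = 0.9962, sin(355 deg) = -0.0872
  joint[3] = (0.6435, -3.3311) + 9.2 * (0.9962, -0.0872) = (0.6435 + 9.1650, -3.3311 + -0.8018) = (9.8085, -4.1329)
End effector: (9.8085, -4.1329)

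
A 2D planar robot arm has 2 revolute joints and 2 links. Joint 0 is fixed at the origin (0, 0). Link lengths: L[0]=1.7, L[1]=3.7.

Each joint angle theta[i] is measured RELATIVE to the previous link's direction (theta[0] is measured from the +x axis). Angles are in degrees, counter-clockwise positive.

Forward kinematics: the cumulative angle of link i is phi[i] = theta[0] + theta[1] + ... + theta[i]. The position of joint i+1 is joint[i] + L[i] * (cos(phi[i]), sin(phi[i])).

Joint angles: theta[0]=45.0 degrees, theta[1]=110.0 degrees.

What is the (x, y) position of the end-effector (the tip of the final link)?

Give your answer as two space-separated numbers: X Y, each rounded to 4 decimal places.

joint[0] = (0.0000, 0.0000)  (base)
link 0: phi[0] = 45 = 45 deg
  cos(45 deg) = 0.7071, sin(45 deg) = 0.7071
  joint[1] = (0.0000, 0.0000) + 1.7 * (0.7071, 0.7071) = (0.0000 + 1.2021, 0.0000 + 1.2021) = (1.2021, 1.2021)
link 1: phi[1] = 45 + 110 = 155 deg
  cos(155 deg) = -0.9063, sin(155 deg) = 0.4226
  joint[2] = (1.2021, 1.2021) + 3.7 * (-0.9063, 0.4226) = (1.2021 + -3.3533, 1.2021 + 1.5637) = (-2.1513, 2.7658)
End effector: (-2.1513, 2.7658)

Answer: -2.1513 2.7658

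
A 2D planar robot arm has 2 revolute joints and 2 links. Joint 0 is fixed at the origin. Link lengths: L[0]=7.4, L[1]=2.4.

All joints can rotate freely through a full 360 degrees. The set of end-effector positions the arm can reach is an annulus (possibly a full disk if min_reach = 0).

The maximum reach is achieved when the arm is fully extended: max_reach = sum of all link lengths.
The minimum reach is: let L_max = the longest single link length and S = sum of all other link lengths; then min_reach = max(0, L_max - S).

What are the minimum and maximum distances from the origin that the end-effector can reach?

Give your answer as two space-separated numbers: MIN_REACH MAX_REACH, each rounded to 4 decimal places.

Link lengths: [7.4, 2.4]
max_reach = 7.4 + 2.4 = 9.8
L_max = max([7.4, 2.4]) = 7.4
S (sum of others) = 9.8 - 7.4 = 2.4
min_reach = max(0, 7.4 - 2.4) = max(0, 5) = 5

Answer: 5.0000 9.8000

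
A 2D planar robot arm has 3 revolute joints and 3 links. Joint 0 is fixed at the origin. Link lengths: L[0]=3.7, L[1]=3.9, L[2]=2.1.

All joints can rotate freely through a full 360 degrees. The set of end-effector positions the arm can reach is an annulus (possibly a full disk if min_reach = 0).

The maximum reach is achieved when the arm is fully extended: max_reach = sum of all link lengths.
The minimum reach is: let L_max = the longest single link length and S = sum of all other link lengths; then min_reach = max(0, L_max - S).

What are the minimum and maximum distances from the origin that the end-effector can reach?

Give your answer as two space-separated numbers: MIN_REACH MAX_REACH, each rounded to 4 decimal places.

Link lengths: [3.7, 3.9, 2.1]
max_reach = 3.7 + 3.9 + 2.1 = 9.7
L_max = max([3.7, 3.9, 2.1]) = 3.9
S (sum of others) = 9.7 - 3.9 = 5.8
min_reach = max(0, 3.9 - 5.8) = max(0, -1.9) = 0

Answer: 0.0000 9.7000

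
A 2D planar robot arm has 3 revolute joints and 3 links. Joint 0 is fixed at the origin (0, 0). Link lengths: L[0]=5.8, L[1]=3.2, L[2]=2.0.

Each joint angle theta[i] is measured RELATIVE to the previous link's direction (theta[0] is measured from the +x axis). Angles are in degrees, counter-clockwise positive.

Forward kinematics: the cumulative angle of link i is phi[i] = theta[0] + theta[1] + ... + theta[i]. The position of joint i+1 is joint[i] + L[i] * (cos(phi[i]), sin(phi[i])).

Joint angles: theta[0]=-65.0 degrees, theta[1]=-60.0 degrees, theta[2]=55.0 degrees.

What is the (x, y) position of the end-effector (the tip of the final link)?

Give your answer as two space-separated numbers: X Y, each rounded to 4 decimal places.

joint[0] = (0.0000, 0.0000)  (base)
link 0: phi[0] = -65 = -65 deg
  cos(-65 deg) = 0.4226, sin(-65 deg) = -0.9063
  joint[1] = (0.0000, 0.0000) + 5.8 * (0.4226, -0.9063) = (0.0000 + 2.4512, 0.0000 + -5.2566) = (2.4512, -5.2566)
link 1: phi[1] = -65 + -60 = -125 deg
  cos(-125 deg) = -0.5736, sin(-125 deg) = -0.8192
  joint[2] = (2.4512, -5.2566) + 3.2 * (-0.5736, -0.8192) = (2.4512 + -1.8354, -5.2566 + -2.6213) = (0.6157, -7.8779)
link 2: phi[2] = -65 + -60 + 55 = -70 deg
  cos(-70 deg) = 0.3420, sin(-70 deg) = -0.9397
  joint[3] = (0.6157, -7.8779) + 2 * (0.3420, -0.9397) = (0.6157 + 0.6840, -7.8779 + -1.8794) = (1.2998, -9.7573)
End effector: (1.2998, -9.7573)

Answer: 1.2998 -9.7573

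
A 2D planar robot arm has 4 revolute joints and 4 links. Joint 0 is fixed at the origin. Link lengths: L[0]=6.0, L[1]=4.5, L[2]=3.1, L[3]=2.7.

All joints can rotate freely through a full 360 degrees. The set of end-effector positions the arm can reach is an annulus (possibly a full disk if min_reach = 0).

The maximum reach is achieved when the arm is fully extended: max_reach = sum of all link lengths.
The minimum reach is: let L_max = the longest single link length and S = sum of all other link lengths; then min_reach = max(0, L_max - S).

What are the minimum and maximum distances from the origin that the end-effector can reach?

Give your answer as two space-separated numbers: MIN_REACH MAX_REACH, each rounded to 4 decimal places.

Answer: 0.0000 16.3000

Derivation:
Link lengths: [6.0, 4.5, 3.1, 2.7]
max_reach = 6 + 4.5 + 3.1 + 2.7 = 16.3
L_max = max([6.0, 4.5, 3.1, 2.7]) = 6
S (sum of others) = 16.3 - 6 = 10.3
min_reach = max(0, 6 - 10.3) = max(0, -4.3) = 0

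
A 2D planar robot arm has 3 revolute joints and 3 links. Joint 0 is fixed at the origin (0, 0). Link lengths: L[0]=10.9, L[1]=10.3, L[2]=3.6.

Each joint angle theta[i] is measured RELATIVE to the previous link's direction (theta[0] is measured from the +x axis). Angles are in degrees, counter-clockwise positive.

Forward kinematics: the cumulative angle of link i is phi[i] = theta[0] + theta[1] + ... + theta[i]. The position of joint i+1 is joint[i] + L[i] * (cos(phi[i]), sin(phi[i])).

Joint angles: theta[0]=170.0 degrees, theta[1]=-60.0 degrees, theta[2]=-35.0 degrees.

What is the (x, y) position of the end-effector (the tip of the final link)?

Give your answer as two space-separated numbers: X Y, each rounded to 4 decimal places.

Answer: -13.3255 15.0489

Derivation:
joint[0] = (0.0000, 0.0000)  (base)
link 0: phi[0] = 170 = 170 deg
  cos(170 deg) = -0.9848, sin(170 deg) = 0.1736
  joint[1] = (0.0000, 0.0000) + 10.9 * (-0.9848, 0.1736) = (0.0000 + -10.7344, 0.0000 + 1.8928) = (-10.7344, 1.8928)
link 1: phi[1] = 170 + -60 = 110 deg
  cos(110 deg) = -0.3420, sin(110 deg) = 0.9397
  joint[2] = (-10.7344, 1.8928) + 10.3 * (-0.3420, 0.9397) = (-10.7344 + -3.5228, 1.8928 + 9.6788) = (-14.2572, 11.5716)
link 2: phi[2] = 170 + -60 + -35 = 75 deg
  cos(75 deg) = 0.2588, sin(75 deg) = 0.9659
  joint[3] = (-14.2572, 11.5716) + 3.6 * (0.2588, 0.9659) = (-14.2572 + 0.9317, 11.5716 + 3.4773) = (-13.3255, 15.0489)
End effector: (-13.3255, 15.0489)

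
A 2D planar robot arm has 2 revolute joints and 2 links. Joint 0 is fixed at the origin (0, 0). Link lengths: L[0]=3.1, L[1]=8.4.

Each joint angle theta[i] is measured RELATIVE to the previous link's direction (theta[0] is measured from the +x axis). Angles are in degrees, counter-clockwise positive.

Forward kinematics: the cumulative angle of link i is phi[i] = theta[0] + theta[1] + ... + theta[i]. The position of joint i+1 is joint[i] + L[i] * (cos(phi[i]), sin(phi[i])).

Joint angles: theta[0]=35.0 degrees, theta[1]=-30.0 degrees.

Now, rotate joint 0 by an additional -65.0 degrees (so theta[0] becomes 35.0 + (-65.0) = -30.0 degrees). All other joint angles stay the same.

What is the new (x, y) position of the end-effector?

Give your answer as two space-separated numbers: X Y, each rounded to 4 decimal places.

joint[0] = (0.0000, 0.0000)  (base)
link 0: phi[0] = -30 = -30 deg
  cos(-30 deg) = 0.8660, sin(-30 deg) = -0.5000
  joint[1] = (0.0000, 0.0000) + 3.1 * (0.8660, -0.5000) = (0.0000 + 2.6847, 0.0000 + -1.5500) = (2.6847, -1.5500)
link 1: phi[1] = -30 + -30 = -60 deg
  cos(-60 deg) = 0.5000, sin(-60 deg) = -0.8660
  joint[2] = (2.6847, -1.5500) + 8.4 * (0.5000, -0.8660) = (2.6847 + 4.2000, -1.5500 + -7.2746) = (6.8847, -8.8246)
End effector: (6.8847, -8.8246)

Answer: 6.8847 -8.8246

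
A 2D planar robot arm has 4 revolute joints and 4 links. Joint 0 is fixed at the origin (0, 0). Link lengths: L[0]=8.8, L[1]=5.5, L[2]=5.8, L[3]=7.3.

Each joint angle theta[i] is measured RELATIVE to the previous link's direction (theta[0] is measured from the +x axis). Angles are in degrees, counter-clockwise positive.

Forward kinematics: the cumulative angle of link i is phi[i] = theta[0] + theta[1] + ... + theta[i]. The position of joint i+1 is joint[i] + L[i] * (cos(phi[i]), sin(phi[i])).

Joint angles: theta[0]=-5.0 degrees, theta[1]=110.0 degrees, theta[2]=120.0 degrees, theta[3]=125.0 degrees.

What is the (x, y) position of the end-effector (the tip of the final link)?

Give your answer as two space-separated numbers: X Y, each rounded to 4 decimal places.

Answer: 10.4309 -0.8232

Derivation:
joint[0] = (0.0000, 0.0000)  (base)
link 0: phi[0] = -5 = -5 deg
  cos(-5 deg) = 0.9962, sin(-5 deg) = -0.0872
  joint[1] = (0.0000, 0.0000) + 8.8 * (0.9962, -0.0872) = (0.0000 + 8.7665, 0.0000 + -0.7670) = (8.7665, -0.7670)
link 1: phi[1] = -5 + 110 = 105 deg
  cos(105 deg) = -0.2588, sin(105 deg) = 0.9659
  joint[2] = (8.7665, -0.7670) + 5.5 * (-0.2588, 0.9659) = (8.7665 + -1.4235, -0.7670 + 5.3126) = (7.3430, 4.5456)
link 2: phi[2] = -5 + 110 + 120 = 225 deg
  cos(225 deg) = -0.7071, sin(225 deg) = -0.7071
  joint[3] = (7.3430, 4.5456) + 5.8 * (-0.7071, -0.7071) = (7.3430 + -4.1012, 4.5456 + -4.1012) = (3.2418, 0.4444)
link 3: phi[3] = -5 + 110 + 120 + 125 = 350 deg
  cos(350 deg) = 0.9848, sin(350 deg) = -0.1736
  joint[4] = (3.2418, 0.4444) + 7.3 * (0.9848, -0.1736) = (3.2418 + 7.1891, 0.4444 + -1.2676) = (10.4309, -0.8232)
End effector: (10.4309, -0.8232)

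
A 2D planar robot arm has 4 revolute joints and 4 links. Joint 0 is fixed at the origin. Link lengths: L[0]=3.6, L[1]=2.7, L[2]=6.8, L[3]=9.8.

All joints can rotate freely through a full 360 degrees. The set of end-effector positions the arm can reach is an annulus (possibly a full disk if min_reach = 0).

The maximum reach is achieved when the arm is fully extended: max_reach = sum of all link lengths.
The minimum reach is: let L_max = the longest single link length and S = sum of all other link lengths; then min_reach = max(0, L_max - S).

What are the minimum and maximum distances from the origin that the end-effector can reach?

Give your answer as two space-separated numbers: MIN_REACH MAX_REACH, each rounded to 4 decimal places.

Answer: 0.0000 22.9000

Derivation:
Link lengths: [3.6, 2.7, 6.8, 9.8]
max_reach = 3.6 + 2.7 + 6.8 + 9.8 = 22.9
L_max = max([3.6, 2.7, 6.8, 9.8]) = 9.8
S (sum of others) = 22.9 - 9.8 = 13.1
min_reach = max(0, 9.8 - 13.1) = max(0, -3.3) = 0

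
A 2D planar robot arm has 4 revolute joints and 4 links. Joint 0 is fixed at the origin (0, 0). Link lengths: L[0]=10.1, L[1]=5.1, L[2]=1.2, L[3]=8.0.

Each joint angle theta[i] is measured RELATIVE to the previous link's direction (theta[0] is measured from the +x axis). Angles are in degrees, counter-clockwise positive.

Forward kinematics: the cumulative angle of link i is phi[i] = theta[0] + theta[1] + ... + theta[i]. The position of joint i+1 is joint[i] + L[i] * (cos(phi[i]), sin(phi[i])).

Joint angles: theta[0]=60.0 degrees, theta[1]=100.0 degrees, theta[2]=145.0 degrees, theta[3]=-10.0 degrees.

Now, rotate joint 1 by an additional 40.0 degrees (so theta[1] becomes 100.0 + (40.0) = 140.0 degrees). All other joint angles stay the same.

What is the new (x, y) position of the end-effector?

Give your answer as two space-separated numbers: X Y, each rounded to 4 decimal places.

joint[0] = (0.0000, 0.0000)  (base)
link 0: phi[0] = 60 = 60 deg
  cos(60 deg) = 0.5000, sin(60 deg) = 0.8660
  joint[1] = (0.0000, 0.0000) + 10.1 * (0.5000, 0.8660) = (0.0000 + 5.0500, 0.0000 + 8.7469) = (5.0500, 8.7469)
link 1: phi[1] = 60 + 140 = 200 deg
  cos(200 deg) = -0.9397, sin(200 deg) = -0.3420
  joint[2] = (5.0500, 8.7469) + 5.1 * (-0.9397, -0.3420) = (5.0500 + -4.7924, 8.7469 + -1.7443) = (0.2576, 7.0026)
link 2: phi[2] = 60 + 140 + 145 = 345 deg
  cos(345 deg) = 0.9659, sin(345 deg) = -0.2588
  joint[3] = (0.2576, 7.0026) + 1.2 * (0.9659, -0.2588) = (0.2576 + 1.1591, 7.0026 + -0.3106) = (1.4167, 6.6920)
link 3: phi[3] = 60 + 140 + 145 + -10 = 335 deg
  cos(335 deg) = 0.9063, sin(335 deg) = -0.4226
  joint[4] = (1.4167, 6.6920) + 8 * (0.9063, -0.4226) = (1.4167 + 7.2505, 6.6920 + -3.3809) = (8.6671, 3.3110)
End effector: (8.6671, 3.3110)

Answer: 8.6671 3.3110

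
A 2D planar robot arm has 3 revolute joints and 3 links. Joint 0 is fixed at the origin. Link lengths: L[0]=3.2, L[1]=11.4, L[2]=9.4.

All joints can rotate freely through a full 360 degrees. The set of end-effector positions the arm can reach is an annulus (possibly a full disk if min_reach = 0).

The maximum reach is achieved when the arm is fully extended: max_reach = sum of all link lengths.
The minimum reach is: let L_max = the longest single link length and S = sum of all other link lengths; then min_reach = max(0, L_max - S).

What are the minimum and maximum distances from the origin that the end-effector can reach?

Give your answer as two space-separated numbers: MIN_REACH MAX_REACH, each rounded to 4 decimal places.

Link lengths: [3.2, 11.4, 9.4]
max_reach = 3.2 + 11.4 + 9.4 = 24
L_max = max([3.2, 11.4, 9.4]) = 11.4
S (sum of others) = 24 - 11.4 = 12.6
min_reach = max(0, 11.4 - 12.6) = max(0, -1.2) = 0

Answer: 0.0000 24.0000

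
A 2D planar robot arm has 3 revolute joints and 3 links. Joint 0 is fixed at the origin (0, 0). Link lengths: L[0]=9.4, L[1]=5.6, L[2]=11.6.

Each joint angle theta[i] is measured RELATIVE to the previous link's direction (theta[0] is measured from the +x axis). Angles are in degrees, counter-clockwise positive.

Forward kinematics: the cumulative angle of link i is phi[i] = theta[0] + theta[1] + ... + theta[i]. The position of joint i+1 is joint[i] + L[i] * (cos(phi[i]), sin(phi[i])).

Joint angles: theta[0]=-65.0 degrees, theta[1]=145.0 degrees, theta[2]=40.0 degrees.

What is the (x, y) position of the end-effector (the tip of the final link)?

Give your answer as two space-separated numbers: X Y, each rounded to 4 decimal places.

joint[0] = (0.0000, 0.0000)  (base)
link 0: phi[0] = -65 = -65 deg
  cos(-65 deg) = 0.4226, sin(-65 deg) = -0.9063
  joint[1] = (0.0000, 0.0000) + 9.4 * (0.4226, -0.9063) = (0.0000 + 3.9726, 0.0000 + -8.5193) = (3.9726, -8.5193)
link 1: phi[1] = -65 + 145 = 80 deg
  cos(80 deg) = 0.1736, sin(80 deg) = 0.9848
  joint[2] = (3.9726, -8.5193) + 5.6 * (0.1736, 0.9848) = (3.9726 + 0.9724, -8.5193 + 5.5149) = (4.9450, -3.0044)
link 2: phi[2] = -65 + 145 + 40 = 120 deg
  cos(120 deg) = -0.5000, sin(120 deg) = 0.8660
  joint[3] = (4.9450, -3.0044) + 11.6 * (-0.5000, 0.8660) = (4.9450 + -5.8000, -3.0044 + 10.0459) = (-0.8550, 7.0415)
End effector: (-0.8550, 7.0415)

Answer: -0.8550 7.0415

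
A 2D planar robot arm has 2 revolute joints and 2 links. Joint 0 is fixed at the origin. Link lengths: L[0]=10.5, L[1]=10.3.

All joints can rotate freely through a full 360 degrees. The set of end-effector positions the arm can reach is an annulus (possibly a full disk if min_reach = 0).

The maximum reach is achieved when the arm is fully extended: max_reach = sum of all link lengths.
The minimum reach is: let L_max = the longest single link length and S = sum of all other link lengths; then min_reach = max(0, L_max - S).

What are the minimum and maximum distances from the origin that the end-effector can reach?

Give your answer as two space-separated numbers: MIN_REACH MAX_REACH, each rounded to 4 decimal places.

Answer: 0.2000 20.8000

Derivation:
Link lengths: [10.5, 10.3]
max_reach = 10.5 + 10.3 = 20.8
L_max = max([10.5, 10.3]) = 10.5
S (sum of others) = 20.8 - 10.5 = 10.3
min_reach = max(0, 10.5 - 10.3) = max(0, 0.2) = 0.2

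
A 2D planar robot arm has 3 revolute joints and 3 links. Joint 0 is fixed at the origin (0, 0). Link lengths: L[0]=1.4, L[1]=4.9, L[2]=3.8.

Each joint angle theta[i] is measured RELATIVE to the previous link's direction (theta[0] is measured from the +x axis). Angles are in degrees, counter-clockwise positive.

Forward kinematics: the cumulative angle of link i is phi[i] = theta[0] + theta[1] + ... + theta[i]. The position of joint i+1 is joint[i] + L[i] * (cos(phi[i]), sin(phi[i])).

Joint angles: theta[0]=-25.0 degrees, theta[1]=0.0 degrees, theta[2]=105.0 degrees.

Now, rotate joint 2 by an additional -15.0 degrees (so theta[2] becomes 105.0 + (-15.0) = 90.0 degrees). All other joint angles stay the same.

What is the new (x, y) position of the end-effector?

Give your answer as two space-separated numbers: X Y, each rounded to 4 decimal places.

Answer: 7.3157 0.7815

Derivation:
joint[0] = (0.0000, 0.0000)  (base)
link 0: phi[0] = -25 = -25 deg
  cos(-25 deg) = 0.9063, sin(-25 deg) = -0.4226
  joint[1] = (0.0000, 0.0000) + 1.4 * (0.9063, -0.4226) = (0.0000 + 1.2688, 0.0000 + -0.5917) = (1.2688, -0.5917)
link 1: phi[1] = -25 + 0 = -25 deg
  cos(-25 deg) = 0.9063, sin(-25 deg) = -0.4226
  joint[2] = (1.2688, -0.5917) + 4.9 * (0.9063, -0.4226) = (1.2688 + 4.4409, -0.5917 + -2.0708) = (5.7097, -2.6625)
link 2: phi[2] = -25 + 0 + 90 = 65 deg
  cos(65 deg) = 0.4226, sin(65 deg) = 0.9063
  joint[3] = (5.7097, -2.6625) + 3.8 * (0.4226, 0.9063) = (5.7097 + 1.6059, -2.6625 + 3.4440) = (7.3157, 0.7815)
End effector: (7.3157, 0.7815)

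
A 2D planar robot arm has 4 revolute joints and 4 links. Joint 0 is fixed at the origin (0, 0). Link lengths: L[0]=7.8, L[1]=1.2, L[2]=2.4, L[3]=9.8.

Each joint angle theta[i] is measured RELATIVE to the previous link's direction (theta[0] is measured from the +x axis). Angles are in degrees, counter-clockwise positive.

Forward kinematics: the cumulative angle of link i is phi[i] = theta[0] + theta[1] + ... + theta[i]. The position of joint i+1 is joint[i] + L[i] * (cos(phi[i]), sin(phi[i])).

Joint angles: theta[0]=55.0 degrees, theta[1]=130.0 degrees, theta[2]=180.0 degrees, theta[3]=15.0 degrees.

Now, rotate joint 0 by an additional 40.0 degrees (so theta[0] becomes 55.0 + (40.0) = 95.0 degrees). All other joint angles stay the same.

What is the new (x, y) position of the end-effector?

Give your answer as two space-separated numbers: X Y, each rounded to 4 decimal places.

joint[0] = (0.0000, 0.0000)  (base)
link 0: phi[0] = 95 = 95 deg
  cos(95 deg) = -0.0872, sin(95 deg) = 0.9962
  joint[1] = (0.0000, 0.0000) + 7.8 * (-0.0872, 0.9962) = (0.0000 + -0.6798, 0.0000 + 7.7703) = (-0.6798, 7.7703)
link 1: phi[1] = 95 + 130 = 225 deg
  cos(225 deg) = -0.7071, sin(225 deg) = -0.7071
  joint[2] = (-0.6798, 7.7703) + 1.2 * (-0.7071, -0.7071) = (-0.6798 + -0.8485, 7.7703 + -0.8485) = (-1.5283, 6.9218)
link 2: phi[2] = 95 + 130 + 180 = 405 deg
  cos(405 deg) = 0.7071, sin(405 deg) = 0.7071
  joint[3] = (-1.5283, 6.9218) + 2.4 * (0.7071, 0.7071) = (-1.5283 + 1.6971, 6.9218 + 1.6971) = (0.1687, 8.6188)
link 3: phi[3] = 95 + 130 + 180 + 15 = 420 deg
  cos(420 deg) = 0.5000, sin(420 deg) = 0.8660
  joint[4] = (0.1687, 8.6188) + 9.8 * (0.5000, 0.8660) = (0.1687 + 4.9000, 8.6188 + 8.4870) = (5.0687, 17.1059)
End effector: (5.0687, 17.1059)

Answer: 5.0687 17.1059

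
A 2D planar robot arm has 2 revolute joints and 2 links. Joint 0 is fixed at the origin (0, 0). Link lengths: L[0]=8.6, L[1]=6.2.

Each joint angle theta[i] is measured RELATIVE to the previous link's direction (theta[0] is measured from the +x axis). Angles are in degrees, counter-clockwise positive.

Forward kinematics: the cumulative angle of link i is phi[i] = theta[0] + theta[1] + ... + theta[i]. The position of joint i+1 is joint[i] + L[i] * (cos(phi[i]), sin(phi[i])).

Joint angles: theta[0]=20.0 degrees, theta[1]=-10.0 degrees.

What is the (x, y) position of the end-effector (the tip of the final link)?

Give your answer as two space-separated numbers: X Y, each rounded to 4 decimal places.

joint[0] = (0.0000, 0.0000)  (base)
link 0: phi[0] = 20 = 20 deg
  cos(20 deg) = 0.9397, sin(20 deg) = 0.3420
  joint[1] = (0.0000, 0.0000) + 8.6 * (0.9397, 0.3420) = (0.0000 + 8.0814, 0.0000 + 2.9414) = (8.0814, 2.9414)
link 1: phi[1] = 20 + -10 = 10 deg
  cos(10 deg) = 0.9848, sin(10 deg) = 0.1736
  joint[2] = (8.0814, 2.9414) + 6.2 * (0.9848, 0.1736) = (8.0814 + 6.1058, 2.9414 + 1.0766) = (14.1872, 4.0180)
End effector: (14.1872, 4.0180)

Answer: 14.1872 4.0180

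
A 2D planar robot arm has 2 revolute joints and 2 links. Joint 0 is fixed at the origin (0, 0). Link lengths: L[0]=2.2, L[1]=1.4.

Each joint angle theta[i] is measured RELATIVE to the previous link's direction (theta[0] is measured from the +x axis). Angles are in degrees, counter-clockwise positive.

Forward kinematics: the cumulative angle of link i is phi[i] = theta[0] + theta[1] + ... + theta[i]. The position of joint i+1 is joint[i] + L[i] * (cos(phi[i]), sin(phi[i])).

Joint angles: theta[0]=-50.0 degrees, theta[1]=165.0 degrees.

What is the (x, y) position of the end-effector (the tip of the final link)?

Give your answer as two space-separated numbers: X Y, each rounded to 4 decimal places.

joint[0] = (0.0000, 0.0000)  (base)
link 0: phi[0] = -50 = -50 deg
  cos(-50 deg) = 0.6428, sin(-50 deg) = -0.7660
  joint[1] = (0.0000, 0.0000) + 2.2 * (0.6428, -0.7660) = (0.0000 + 1.4141, 0.0000 + -1.6853) = (1.4141, -1.6853)
link 1: phi[1] = -50 + 165 = 115 deg
  cos(115 deg) = -0.4226, sin(115 deg) = 0.9063
  joint[2] = (1.4141, -1.6853) + 1.4 * (-0.4226, 0.9063) = (1.4141 + -0.5917, -1.6853 + 1.2688) = (0.8225, -0.4165)
End effector: (0.8225, -0.4165)

Answer: 0.8225 -0.4165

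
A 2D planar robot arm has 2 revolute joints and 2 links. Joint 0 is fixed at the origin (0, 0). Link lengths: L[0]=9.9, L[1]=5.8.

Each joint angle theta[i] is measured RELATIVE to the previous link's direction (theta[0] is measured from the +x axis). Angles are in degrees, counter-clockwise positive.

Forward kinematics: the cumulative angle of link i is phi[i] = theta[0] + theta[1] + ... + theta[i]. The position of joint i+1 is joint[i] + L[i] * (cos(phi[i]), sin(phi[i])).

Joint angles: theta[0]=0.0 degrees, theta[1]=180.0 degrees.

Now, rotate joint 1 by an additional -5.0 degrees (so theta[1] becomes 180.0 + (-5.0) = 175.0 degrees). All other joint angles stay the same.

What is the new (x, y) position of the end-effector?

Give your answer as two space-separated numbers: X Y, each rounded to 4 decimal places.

Answer: 4.1221 0.5055

Derivation:
joint[0] = (0.0000, 0.0000)  (base)
link 0: phi[0] = 0 = 0 deg
  cos(0 deg) = 1.0000, sin(0 deg) = 0.0000
  joint[1] = (0.0000, 0.0000) + 9.9 * (1.0000, 0.0000) = (0.0000 + 9.9000, 0.0000 + 0.0000) = (9.9000, 0.0000)
link 1: phi[1] = 0 + 175 = 175 deg
  cos(175 deg) = -0.9962, sin(175 deg) = 0.0872
  joint[2] = (9.9000, 0.0000) + 5.8 * (-0.9962, 0.0872) = (9.9000 + -5.7779, 0.0000 + 0.5055) = (4.1221, 0.5055)
End effector: (4.1221, 0.5055)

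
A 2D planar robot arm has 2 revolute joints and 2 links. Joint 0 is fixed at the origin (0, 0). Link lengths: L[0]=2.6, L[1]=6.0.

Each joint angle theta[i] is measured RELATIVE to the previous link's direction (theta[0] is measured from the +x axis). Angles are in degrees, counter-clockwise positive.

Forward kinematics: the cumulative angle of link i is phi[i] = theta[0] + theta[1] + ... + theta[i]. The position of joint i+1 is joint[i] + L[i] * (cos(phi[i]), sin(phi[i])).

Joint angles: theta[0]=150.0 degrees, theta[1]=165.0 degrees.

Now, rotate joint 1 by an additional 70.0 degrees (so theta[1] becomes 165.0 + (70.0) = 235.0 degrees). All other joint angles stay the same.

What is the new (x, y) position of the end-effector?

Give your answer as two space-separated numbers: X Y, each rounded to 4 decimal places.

joint[0] = (0.0000, 0.0000)  (base)
link 0: phi[0] = 150 = 150 deg
  cos(150 deg) = -0.8660, sin(150 deg) = 0.5000
  joint[1] = (0.0000, 0.0000) + 2.6 * (-0.8660, 0.5000) = (0.0000 + -2.2517, 0.0000 + 1.3000) = (-2.2517, 1.3000)
link 1: phi[1] = 150 + 235 = 385 deg
  cos(385 deg) = 0.9063, sin(385 deg) = 0.4226
  joint[2] = (-2.2517, 1.3000) + 6 * (0.9063, 0.4226) = (-2.2517 + 5.4378, 1.3000 + 2.5357) = (3.1862, 3.8357)
End effector: (3.1862, 3.8357)

Answer: 3.1862 3.8357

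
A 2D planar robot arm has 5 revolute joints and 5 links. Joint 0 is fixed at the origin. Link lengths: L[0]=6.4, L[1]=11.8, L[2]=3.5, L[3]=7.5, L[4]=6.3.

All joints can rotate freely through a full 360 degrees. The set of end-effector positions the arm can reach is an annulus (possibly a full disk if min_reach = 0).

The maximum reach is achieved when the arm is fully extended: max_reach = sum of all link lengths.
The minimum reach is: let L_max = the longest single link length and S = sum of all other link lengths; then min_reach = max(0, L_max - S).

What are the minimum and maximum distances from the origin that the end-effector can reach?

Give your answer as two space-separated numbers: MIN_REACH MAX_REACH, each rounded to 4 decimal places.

Answer: 0.0000 35.5000

Derivation:
Link lengths: [6.4, 11.8, 3.5, 7.5, 6.3]
max_reach = 6.4 + 11.8 + 3.5 + 7.5 + 6.3 = 35.5
L_max = max([6.4, 11.8, 3.5, 7.5, 6.3]) = 11.8
S (sum of others) = 35.5 - 11.8 = 23.7
min_reach = max(0, 11.8 - 23.7) = max(0, -11.9) = 0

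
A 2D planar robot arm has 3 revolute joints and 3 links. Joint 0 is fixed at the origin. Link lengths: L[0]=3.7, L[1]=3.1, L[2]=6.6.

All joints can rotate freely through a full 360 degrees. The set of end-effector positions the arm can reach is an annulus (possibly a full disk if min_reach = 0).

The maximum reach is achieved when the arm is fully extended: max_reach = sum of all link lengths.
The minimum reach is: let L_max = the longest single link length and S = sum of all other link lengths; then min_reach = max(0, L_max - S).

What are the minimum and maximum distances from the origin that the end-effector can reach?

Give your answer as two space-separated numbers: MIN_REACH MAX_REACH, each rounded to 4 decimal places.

Answer: 0.0000 13.4000

Derivation:
Link lengths: [3.7, 3.1, 6.6]
max_reach = 3.7 + 3.1 + 6.6 = 13.4
L_max = max([3.7, 3.1, 6.6]) = 6.6
S (sum of others) = 13.4 - 6.6 = 6.8
min_reach = max(0, 6.6 - 6.8) = max(0, -0.2) = 0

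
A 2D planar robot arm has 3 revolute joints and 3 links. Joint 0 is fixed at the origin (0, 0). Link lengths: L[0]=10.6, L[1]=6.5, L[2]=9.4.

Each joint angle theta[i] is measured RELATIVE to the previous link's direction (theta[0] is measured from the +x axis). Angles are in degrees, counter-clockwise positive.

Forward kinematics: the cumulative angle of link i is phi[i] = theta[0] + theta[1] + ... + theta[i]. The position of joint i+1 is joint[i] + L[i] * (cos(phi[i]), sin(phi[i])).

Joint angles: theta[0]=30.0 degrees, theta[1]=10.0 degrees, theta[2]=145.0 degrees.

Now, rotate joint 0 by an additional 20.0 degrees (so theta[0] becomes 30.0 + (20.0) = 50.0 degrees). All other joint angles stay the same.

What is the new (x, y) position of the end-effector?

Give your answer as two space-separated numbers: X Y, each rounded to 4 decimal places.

joint[0] = (0.0000, 0.0000)  (base)
link 0: phi[0] = 50 = 50 deg
  cos(50 deg) = 0.6428, sin(50 deg) = 0.7660
  joint[1] = (0.0000, 0.0000) + 10.6 * (0.6428, 0.7660) = (0.0000 + 6.8135, 0.0000 + 8.1201) = (6.8135, 8.1201)
link 1: phi[1] = 50 + 10 = 60 deg
  cos(60 deg) = 0.5000, sin(60 deg) = 0.8660
  joint[2] = (6.8135, 8.1201) + 6.5 * (0.5000, 0.8660) = (6.8135 + 3.2500, 8.1201 + 5.6292) = (10.0635, 13.7492)
link 2: phi[2] = 50 + 10 + 145 = 205 deg
  cos(205 deg) = -0.9063, sin(205 deg) = -0.4226
  joint[3] = (10.0635, 13.7492) + 9.4 * (-0.9063, -0.4226) = (10.0635 + -8.5193, 13.7492 + -3.9726) = (1.5443, 9.7766)
End effector: (1.5443, 9.7766)

Answer: 1.5443 9.7766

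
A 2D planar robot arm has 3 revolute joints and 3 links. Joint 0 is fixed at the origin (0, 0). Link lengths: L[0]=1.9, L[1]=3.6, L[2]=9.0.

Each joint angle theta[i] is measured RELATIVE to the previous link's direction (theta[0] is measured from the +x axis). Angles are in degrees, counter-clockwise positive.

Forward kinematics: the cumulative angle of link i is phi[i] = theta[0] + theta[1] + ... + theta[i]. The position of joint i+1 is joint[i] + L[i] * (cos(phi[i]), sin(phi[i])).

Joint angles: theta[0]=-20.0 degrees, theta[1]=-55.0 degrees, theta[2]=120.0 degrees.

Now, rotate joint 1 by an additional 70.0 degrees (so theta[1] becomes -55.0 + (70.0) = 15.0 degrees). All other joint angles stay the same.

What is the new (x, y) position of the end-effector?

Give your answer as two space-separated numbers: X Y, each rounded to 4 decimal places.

Answer: 1.5682 7.1932

Derivation:
joint[0] = (0.0000, 0.0000)  (base)
link 0: phi[0] = -20 = -20 deg
  cos(-20 deg) = 0.9397, sin(-20 deg) = -0.3420
  joint[1] = (0.0000, 0.0000) + 1.9 * (0.9397, -0.3420) = (0.0000 + 1.7854, 0.0000 + -0.6498) = (1.7854, -0.6498)
link 1: phi[1] = -20 + 15 = -5 deg
  cos(-5 deg) = 0.9962, sin(-5 deg) = -0.0872
  joint[2] = (1.7854, -0.6498) + 3.6 * (0.9962, -0.0872) = (1.7854 + 3.5863, -0.6498 + -0.3138) = (5.3717, -0.9636)
link 2: phi[2] = -20 + 15 + 120 = 115 deg
  cos(115 deg) = -0.4226, sin(115 deg) = 0.9063
  joint[3] = (5.3717, -0.9636) + 9 * (-0.4226, 0.9063) = (5.3717 + -3.8036, -0.9636 + 8.1568) = (1.5682, 7.1932)
End effector: (1.5682, 7.1932)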